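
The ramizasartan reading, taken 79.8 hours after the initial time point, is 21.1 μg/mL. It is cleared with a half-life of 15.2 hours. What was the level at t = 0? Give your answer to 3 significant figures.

Number of half-lives elapsed: n = 79.8/15.2 ≈ 5.25.
A₀ = A × 2^n = 21.1 × 2^5.25 = 21.1 × 38.055 ≈ 802.95 μg/mL.

803 μg/mL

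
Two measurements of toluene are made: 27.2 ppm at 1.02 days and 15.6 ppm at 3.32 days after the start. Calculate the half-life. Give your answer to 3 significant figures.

Over Δt = 3.32 − 1.02 = 2.3 days, the level fell by a factor of 27.2/15.6 ≈ 1.7436.
n = log₂(1.7436) ≈ 0.80206 half-lives, so t½ = 2.3/0.80206 ≈ 2.8676 days.

2.87 days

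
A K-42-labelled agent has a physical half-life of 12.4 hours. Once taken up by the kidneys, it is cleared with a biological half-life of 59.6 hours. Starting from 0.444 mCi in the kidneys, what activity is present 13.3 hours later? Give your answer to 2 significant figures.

1/t_eff = 1/t_phys + 1/t_biol = 1/12.4 + 1/59.6 = 0.097424 per hour.
t_eff = 12.4 × 59.6 / (12.4 + 59.6) ≈ 10.264 hours.
Remaining = 0.444 × (1/2)^(13.3/10.264) = 0.444 × (1/2)^1.2957 ≈ 0.18085 mCi.

0.18 mCi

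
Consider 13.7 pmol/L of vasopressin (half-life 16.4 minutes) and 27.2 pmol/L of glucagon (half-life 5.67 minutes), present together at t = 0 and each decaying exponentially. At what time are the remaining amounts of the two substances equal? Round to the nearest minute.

Set 13.7·(1/2)^(t/16.4) = 27.2·(1/2)^(t/5.67).
Taking log₂: log₂(13.7/27.2) = t·(1/16.4 − 1/5.67).
log₂(0.50368) = -0.98943; 1/16.4 − 1/5.67 = -0.11539.
t = -0.98943 / -0.11539 ≈ 8.5746 minutes.

9 minutes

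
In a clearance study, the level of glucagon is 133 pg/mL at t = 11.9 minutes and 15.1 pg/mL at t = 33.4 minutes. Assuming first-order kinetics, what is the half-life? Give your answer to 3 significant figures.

Over Δt = 33.4 − 11.9 = 21.5 minutes, the level fell by a factor of 133/15.1 ≈ 8.8079.
n = log₂(8.8079) ≈ 3.1388 half-lives, so t½ = 21.5/3.1388 ≈ 6.8497 minutes.

6.85 minutes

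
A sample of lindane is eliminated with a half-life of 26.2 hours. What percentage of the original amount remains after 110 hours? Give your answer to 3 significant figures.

5.45%

n = 110/26.2 ≈ 4.1985 half-lives.
Fraction remaining = (1/2)^4.1985 ≈ 0.054467, i.e. 5.4467%.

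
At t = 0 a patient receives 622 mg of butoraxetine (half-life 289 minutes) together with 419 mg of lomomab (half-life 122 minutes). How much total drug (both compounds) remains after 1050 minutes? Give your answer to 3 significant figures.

butoraxetine: 622 × (1/2)^(1050/289) = 622 × (1/2)^3.6332 ≈ 50.128 mg.
lomomab: 419 × (1/2)^(1050/122) = 419 × (1/2)^8.6066 ≈ 1.0749 mg.
Total = 50.128 + 1.0749 ≈ 51.203 mg.

51.2 mg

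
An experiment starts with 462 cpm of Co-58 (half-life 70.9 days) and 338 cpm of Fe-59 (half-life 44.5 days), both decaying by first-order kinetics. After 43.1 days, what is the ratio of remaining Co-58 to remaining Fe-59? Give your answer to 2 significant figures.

Co-58: 462 × (1/2)^(43.1/70.9) = 462 × (1/2)^0.6079 ≈ 303.14 cpm.
Fe-59: 338 × (1/2)^(43.1/44.5) = 338 × (1/2)^0.96854 ≈ 172.73 cpm.
Ratio ≈ 303.14 / 172.73 ≈ 1.755.

1.8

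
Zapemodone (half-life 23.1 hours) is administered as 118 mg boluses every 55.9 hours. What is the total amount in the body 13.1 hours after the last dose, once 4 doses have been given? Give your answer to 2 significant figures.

98 mg

The 4 doses were given 180.8, 124.9, 69, 13.1 hours ago.
Total = 118·(1/2)^(180.8/23.1) + 118·(1/2)^(124.9/23.1) + 118·(1/2)^(69/23.1) + 118·(1/2)^(13.1/23.1)
      = 0.51972 + 2.7812 + 14.883 + 79.647 ≈ 97.831 mg.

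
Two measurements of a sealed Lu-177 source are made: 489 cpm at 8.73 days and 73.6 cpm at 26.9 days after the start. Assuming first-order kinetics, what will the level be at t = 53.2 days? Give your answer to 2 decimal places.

Over Δt = 26.9 − 8.73 = 18.17 days, the level fell by a factor of 489/73.6 ≈ 6.644.
n = log₂(6.644) ≈ 2.7321 half-lives, so t½ = 18.17/2.7321 ≈ 6.6507 days.
From t = 26.9 to t = 53.2: 73.6 × (1/2)^((53.2−26.9)/6.6507) ≈ 4.7474 cpm.

4.75 cpm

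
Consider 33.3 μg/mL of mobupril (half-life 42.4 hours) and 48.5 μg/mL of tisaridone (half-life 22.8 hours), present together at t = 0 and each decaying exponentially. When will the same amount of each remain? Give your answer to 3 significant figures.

Set 33.3·(1/2)^(t/42.4) = 48.5·(1/2)^(t/22.8).
Taking log₂: log₂(33.3/48.5) = t·(1/42.4 − 1/22.8).
log₂(0.6866) = -0.54246; 1/42.4 − 1/22.8 = -0.020275.
t = -0.54246 / -0.020275 ≈ 26.756 hours.

26.8 hours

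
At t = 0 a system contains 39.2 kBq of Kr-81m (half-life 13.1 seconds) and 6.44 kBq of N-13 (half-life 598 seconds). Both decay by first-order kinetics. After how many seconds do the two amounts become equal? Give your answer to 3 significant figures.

Set 39.2·(1/2)^(t/13.1) = 6.44·(1/2)^(t/598).
Taking log₂: log₂(39.2/6.44) = t·(1/13.1 − 1/598).
log₂(6.087) = 2.6057; 1/13.1 − 1/598 = 0.074664.
t = 2.6057 / 0.074664 ≈ 34.899 seconds.

34.9 seconds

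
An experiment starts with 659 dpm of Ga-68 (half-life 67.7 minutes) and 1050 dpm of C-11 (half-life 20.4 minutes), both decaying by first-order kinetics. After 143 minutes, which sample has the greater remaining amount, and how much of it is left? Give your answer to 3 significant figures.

Ga-68, 152 dpm

Ga-68: 659 × (1/2)^2.1123 ≈ 152.42 dpm.
C-11: 1050 × (1/2)^7.0098 ≈ 8.1476 dpm.
Ga-68 has more remaining, at ≈ 152.42 dpm.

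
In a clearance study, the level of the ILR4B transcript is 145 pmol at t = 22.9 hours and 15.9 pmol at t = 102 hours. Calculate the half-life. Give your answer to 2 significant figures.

Over Δt = 102 − 22.9 = 79.1 hours, the level fell by a factor of 145/15.9 ≈ 9.1195.
n = log₂(9.1195) ≈ 3.189 half-lives, so t½ = 79.1/3.189 ≈ 24.804 hours.

25 hours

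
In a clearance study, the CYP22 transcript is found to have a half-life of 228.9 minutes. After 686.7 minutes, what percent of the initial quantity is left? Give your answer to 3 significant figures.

n = 686.7/228.9 ≈ 3 half-lives.
Fraction remaining = (1/2)^3 ≈ 0.125, i.e. 12.5%.

12.5%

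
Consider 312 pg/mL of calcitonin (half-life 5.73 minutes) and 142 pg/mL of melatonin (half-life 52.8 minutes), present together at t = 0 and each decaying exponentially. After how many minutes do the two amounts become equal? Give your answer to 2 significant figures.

7.3 minutes

Set 312·(1/2)^(t/5.73) = 142·(1/2)^(t/52.8).
Taking log₂: log₂(312/142) = t·(1/5.73 − 1/52.8).
log₂(2.1972) = 1.1357; 1/5.73 − 1/52.8 = 0.15558.
t = 1.1357 / 0.15558 ≈ 7.2995 minutes.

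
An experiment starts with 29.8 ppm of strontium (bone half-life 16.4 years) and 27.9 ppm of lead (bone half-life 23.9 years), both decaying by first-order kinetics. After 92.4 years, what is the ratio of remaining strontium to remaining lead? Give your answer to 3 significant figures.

strontium: 29.8 × (1/2)^(92.4/16.4) = 29.8 × (1/2)^5.6341 ≈ 0.60002 ppm.
lead: 27.9 × (1/2)^(92.4/23.9) = 27.9 × (1/2)^3.8661 ≈ 1.9133 ppm.
Ratio ≈ 0.60002 / 1.9133 ≈ 0.3136.

0.314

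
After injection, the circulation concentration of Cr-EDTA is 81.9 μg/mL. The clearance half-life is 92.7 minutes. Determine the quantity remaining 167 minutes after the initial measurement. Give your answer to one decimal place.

Number of half-lives: n = 167/92.7 ≈ 1.8015.
Remaining = 81.9 × (1/2)^1.8015 = 81.9 × 0.28687 ≈ 23.495 μg/mL.

23.5 μg/mL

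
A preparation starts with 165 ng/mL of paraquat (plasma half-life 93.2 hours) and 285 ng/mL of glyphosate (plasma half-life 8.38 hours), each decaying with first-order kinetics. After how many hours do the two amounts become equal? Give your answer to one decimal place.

7.3 hours

Set 165·(1/2)^(t/93.2) = 285·(1/2)^(t/8.38).
Taking log₂: log₂(165/285) = t·(1/93.2 − 1/8.38).
log₂(0.57895) = -0.7885; 1/93.2 − 1/8.38 = -0.1086.
t = -0.7885 / -0.1086 ≈ 7.2604 hours.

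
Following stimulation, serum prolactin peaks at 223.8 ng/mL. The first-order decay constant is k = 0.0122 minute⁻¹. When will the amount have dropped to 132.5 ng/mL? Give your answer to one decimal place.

43.0 minutes

t½ = ln 2 / k = 0.69315 / 0.0122 ≈ 56.815 minutes.
Fraction remaining = 132.5/223.8 ≈ 0.59205.
n = log₂(223.8/132.5) = ln(1.6891)/ln 2 ≈ 0.75622 half-lives.
t = n × t½ = 0.75622 × 56.815 ≈ 42.965 minutes.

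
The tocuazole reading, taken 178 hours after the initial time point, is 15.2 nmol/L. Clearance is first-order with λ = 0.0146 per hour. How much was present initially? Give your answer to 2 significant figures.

200 nmol/L

t½ = ln 2 / λ = 0.69315 / 0.0146 ≈ 47.476 hours.
Number of half-lives elapsed: n = 178/47.476 ≈ 3.7493.
A₀ = A × 2^n = 15.2 × 2^3.7493 = 15.2 × 13.448 ≈ 204.4 nmol/L.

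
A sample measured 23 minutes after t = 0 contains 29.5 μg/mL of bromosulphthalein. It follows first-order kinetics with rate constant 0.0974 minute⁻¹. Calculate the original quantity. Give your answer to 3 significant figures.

t½ = ln 2 / λ = 0.69315 / 0.0974 ≈ 7.1165 minutes.
Number of half-lives elapsed: n = 23/7.1165 ≈ 3.2319.
A₀ = A × 2^n = 29.5 × 2^3.2319 = 29.5 × 9.3952 ≈ 277.16 μg/mL.

277 μg/mL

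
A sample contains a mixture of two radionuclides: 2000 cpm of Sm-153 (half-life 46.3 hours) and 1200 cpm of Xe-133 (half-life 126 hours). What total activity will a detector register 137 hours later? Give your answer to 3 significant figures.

822 cpm

Sm-153: 2000 × (1/2)^(137/46.3) = 2000 × (1/2)^2.959 ≈ 257.21 cpm.
Xe-133: 1200 × (1/2)^(137/126) = 1200 × (1/2)^1.0873 ≈ 564.77 cpm.
Total = 257.21 + 564.77 ≈ 821.98 cpm.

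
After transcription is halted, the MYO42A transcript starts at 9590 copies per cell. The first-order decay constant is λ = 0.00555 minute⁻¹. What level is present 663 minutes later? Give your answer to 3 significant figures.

t½ = ln 2 / λ = 0.69315 / 0.00555 ≈ 124.89 minutes.
Number of half-lives: n = 663/124.89 ≈ 5.3086.
Remaining = 9590 × (1/2)^5.3086 = 9590 × 0.025232 ≈ 241.97 copies per cell.

242 copies per cell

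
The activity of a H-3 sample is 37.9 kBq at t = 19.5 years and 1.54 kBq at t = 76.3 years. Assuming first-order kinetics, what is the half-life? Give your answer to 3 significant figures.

12.3 years

Over Δt = 76.3 − 19.5 = 56.8 years, the level fell by a factor of 37.9/1.54 ≈ 24.61.
n = log₂(24.61) ≈ 4.6212 half-lives, so t½ = 56.8/4.6212 ≈ 12.291 years.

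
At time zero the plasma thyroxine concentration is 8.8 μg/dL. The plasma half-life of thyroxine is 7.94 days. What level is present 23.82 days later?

1.1 μg/dL

Elapsed time is 3 half-lives (23.82/7.94).
Each half-life halves the amount: 8.8 × (1/2)^3 = 8.8/8 = 1.1 μg/dL.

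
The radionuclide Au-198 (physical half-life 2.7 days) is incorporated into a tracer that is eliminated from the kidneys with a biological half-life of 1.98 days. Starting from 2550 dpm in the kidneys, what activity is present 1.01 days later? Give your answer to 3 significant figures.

1380 dpm

1/t_eff = 1/t_phys + 1/t_biol = 1/2.7 + 1/1.98 = 0.87542 per day.
t_eff = 2.7 × 1.98 / (2.7 + 1.98) ≈ 1.1423 days.
Remaining = 2550 × (1/2)^(1.01/1.1423) = 2550 × (1/2)^0.88418 ≈ 1381.6 dpm.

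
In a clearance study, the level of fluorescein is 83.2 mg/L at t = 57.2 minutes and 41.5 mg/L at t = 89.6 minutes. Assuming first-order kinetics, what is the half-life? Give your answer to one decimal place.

Over Δt = 89.6 − 57.2 = 32.4 minutes, the level fell by a factor of 83.2/41.5 ≈ 2.0048.
n = log₂(2.0048) ≈ 1.0035 half-lives, so t½ = 32.4/1.0035 ≈ 32.288 minutes.

32.3 minutes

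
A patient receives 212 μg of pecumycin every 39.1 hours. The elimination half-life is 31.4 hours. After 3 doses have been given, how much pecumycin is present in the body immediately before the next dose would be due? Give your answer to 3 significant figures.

143 μg

The 3 doses were given 117.3, 78.2, 39.1 hours ago.
Total = 212·(1/2)^(117.3/31.4) + 212·(1/2)^(78.2/31.4) + 212·(1/2)^(39.1/31.4)
      = 15.914 + 37.726 + 89.431 ≈ 143.07 μg.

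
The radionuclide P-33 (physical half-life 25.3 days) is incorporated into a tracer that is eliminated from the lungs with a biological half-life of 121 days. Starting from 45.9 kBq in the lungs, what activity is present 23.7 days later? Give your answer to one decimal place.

20.9 kBq

1/t_eff = 1/t_phys + 1/t_biol = 1/25.3 + 1/121 = 0.04779 per day.
t_eff = 25.3 × 121 / (25.3 + 121) ≈ 20.925 days.
Remaining = 45.9 × (1/2)^(23.7/20.925) = 45.9 × (1/2)^1.1326 ≈ 20.934 kBq.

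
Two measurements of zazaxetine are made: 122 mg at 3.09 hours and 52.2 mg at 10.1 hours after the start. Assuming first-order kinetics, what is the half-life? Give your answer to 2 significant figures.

Over Δt = 10.1 − 3.09 = 7.01 hours, the level fell by a factor of 122/52.2 ≈ 2.3372.
n = log₂(2.3372) ≈ 1.2248 half-lives, so t½ = 7.01/1.2248 ≈ 5.7236 hours.

5.7 hours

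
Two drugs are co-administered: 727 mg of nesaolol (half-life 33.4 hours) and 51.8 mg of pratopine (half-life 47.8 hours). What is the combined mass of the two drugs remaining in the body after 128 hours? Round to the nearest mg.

59 mg

nesaolol: 727 × (1/2)^(128/33.4) = 727 × (1/2)^3.8323 ≈ 51.037 mg.
pratopine: 51.8 × (1/2)^(128/47.8) = 51.8 × (1/2)^2.6778 ≈ 8.0951 mg.
Total = 51.037 + 8.0951 ≈ 59.132 mg.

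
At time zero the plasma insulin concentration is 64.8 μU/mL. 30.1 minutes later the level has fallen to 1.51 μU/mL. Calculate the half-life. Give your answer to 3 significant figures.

A/A₀ = 1.51/64.8 ≈ 0.023302.
n = log₂(42.914) ≈ 5.4234 half-lives elapsed in 30.1 minutes.
t½ = 30.1/5.4234 ≈ 5.5501 minutes.

5.55 minutes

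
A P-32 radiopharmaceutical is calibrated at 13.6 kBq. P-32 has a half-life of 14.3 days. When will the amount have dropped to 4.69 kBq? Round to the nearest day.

Fraction remaining = 4.69/13.6 ≈ 0.34485.
n = log₂(13.6/4.69) = ln(2.8998)/ln 2 ≈ 1.5359 half-lives.
t = n × t½ = 1.5359 × 14.3 ≈ 21.964 days.

22 days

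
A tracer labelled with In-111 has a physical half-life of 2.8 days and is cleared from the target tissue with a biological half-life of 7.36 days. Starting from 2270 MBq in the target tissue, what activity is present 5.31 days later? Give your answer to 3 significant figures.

370 MBq

1/t_eff = 1/t_phys + 1/t_biol = 1/2.8 + 1/7.36 = 0.49301 per day.
t_eff = 2.8 × 7.36 / (2.8 + 7.36) ≈ 2.0283 days.
Remaining = 2270 × (1/2)^(5.31/2.0283) = 2270 × (1/2)^2.6179 ≈ 369.79 MBq.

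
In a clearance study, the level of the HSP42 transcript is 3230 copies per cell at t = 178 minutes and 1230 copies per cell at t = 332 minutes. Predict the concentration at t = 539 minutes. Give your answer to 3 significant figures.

336 copies per cell

Over Δt = 332 − 178 = 154 minutes, the level fell by a factor of 3230/1230 ≈ 2.626.
n = log₂(2.626) ≈ 1.3929 half-lives, so t½ = 154/1.3929 ≈ 110.56 minutes.
From t = 332 to t = 539: 1230 × (1/2)^((539−332)/110.56) ≈ 335.97 copies per cell.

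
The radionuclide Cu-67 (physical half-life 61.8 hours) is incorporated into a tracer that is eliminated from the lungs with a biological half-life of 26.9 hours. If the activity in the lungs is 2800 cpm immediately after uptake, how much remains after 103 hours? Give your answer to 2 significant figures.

62 cpm

1/t_eff = 1/t_phys + 1/t_biol = 1/61.8 + 1/26.9 = 0.053356 per hour.
t_eff = 61.8 × 26.9 / (61.8 + 26.9) ≈ 18.742 hours.
Remaining = 2800 × (1/2)^(103/18.742) = 2800 × (1/2)^5.4957 ≈ 62.058 cpm.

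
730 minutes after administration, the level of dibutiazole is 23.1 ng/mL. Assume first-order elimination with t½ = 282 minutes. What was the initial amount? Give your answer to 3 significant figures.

Number of half-lives elapsed: n = 730/282 ≈ 2.5887.
A₀ = A × 2^n = 23.1 × 2^2.5887 = 23.1 × 6.0154 ≈ 138.95 ng/mL.

139 ng/mL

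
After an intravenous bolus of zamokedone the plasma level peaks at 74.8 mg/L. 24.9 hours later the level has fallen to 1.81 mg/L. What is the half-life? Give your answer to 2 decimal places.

A/A₀ = 1.81/74.8 ≈ 0.024198.
n = log₂(41.326) ≈ 5.369 half-lives elapsed in 24.9 hours.
t½ = 24.9/5.369 ≈ 4.6378 hours.

4.64 hours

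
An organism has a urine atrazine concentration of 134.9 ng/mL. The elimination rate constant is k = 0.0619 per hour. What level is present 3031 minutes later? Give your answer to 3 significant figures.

5.92 ng/mL

t½ = ln 2 / k = 0.69315 / 0.0619 ≈ 11.198 hours.
Convert the elapsed time: 3031 minutes = 50.5167 hours.
Number of half-lives: n = 50.5167/11.198 ≈ 4.5113.
Remaining = 134.9 × (1/2)^4.5113 = 134.9 × 0.04385 ≈ 5.9154 ng/mL.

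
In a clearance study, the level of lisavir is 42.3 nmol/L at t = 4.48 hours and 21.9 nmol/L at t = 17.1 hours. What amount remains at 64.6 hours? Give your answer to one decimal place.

Over Δt = 17.1 − 4.48 = 12.62 hours, the level fell by a factor of 42.3/21.9 ≈ 1.9315.
n = log₂(1.9315) ≈ 0.94973 half-lives, so t½ = 12.62/0.94973 ≈ 13.288 hours.
From t = 17.1 to t = 64.6: 21.9 × (1/2)^((64.6−17.1)/13.288) ≈ 1.8381 nmol/L.

1.8 nmol/L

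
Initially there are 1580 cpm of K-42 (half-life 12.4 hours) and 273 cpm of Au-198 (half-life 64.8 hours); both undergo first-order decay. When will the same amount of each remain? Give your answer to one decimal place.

38.8 hours

Set 1580·(1/2)^(t/12.4) = 273·(1/2)^(t/64.8).
Taking log₂: log₂(1580/273) = t·(1/12.4 − 1/64.8).
log₂(5.7875) = 2.533; 1/12.4 − 1/64.8 = 0.065213.
t = 2.533 / 0.065213 ≈ 38.841 hours.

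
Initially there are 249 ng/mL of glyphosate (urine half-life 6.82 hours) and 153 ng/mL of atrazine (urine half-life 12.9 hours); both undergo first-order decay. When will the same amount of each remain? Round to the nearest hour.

Set 249·(1/2)^(t/6.82) = 153·(1/2)^(t/12.9).
Taking log₂: log₂(249/153) = t·(1/6.82 − 1/12.9).
log₂(1.6275) = 0.70261; 1/6.82 − 1/12.9 = 0.069108.
t = 0.70261 / 0.069108 ≈ 10.167 hours.

10 hours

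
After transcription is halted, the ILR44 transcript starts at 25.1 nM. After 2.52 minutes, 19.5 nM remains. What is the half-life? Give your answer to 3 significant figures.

6.92 minutes

A/A₀ = 19.5/25.1 ≈ 0.77689.
n = log₂(1.2872) ≈ 0.36421 half-lives elapsed in 2.52 minutes.
t½ = 2.52/0.36421 ≈ 6.919 minutes.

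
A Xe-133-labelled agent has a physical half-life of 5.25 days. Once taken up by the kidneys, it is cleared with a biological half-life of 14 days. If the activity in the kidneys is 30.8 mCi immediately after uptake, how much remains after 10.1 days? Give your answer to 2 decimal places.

1/t_eff = 1/t_phys + 1/t_biol = 1/5.25 + 1/14 = 0.2619 per day.
t_eff = 5.25 × 14 / (5.25 + 14) ≈ 3.8182 days.
Remaining = 30.8 × (1/2)^(10.1/3.8182) = 30.8 × (1/2)^2.6452 ≈ 4.9233 mCi.

4.92 mCi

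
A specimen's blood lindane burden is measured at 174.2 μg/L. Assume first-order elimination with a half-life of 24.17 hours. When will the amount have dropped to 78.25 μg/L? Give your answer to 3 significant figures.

Fraction remaining = 78.25/174.2 ≈ 0.4492.
n = log₂(174.2/78.25) = ln(2.2262)/ln 2 ≈ 1.1546 half-lives.
t = n × t½ = 1.1546 × 24.17 ≈ 27.906 hours.

27.9 hours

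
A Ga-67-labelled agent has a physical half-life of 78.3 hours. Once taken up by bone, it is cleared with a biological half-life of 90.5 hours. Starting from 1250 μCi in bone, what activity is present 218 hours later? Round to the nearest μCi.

1/t_eff = 1/t_phys + 1/t_biol = 1/78.3 + 1/90.5 = 0.023821 per hour.
t_eff = 78.3 × 90.5 / (78.3 + 90.5) ≈ 41.98 hours.
Remaining = 1250 × (1/2)^(218/41.98) = 1250 × (1/2)^5.193 ≈ 34.171 μCi.

34 μCi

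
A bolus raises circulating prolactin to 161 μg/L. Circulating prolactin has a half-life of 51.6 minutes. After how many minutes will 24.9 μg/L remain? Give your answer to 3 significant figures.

Fraction remaining = 24.9/161 ≈ 0.15466.
n = log₂(161/24.9) = ln(6.4659)/ln 2 ≈ 2.6928 half-lives.
t = n × t½ = 2.6928 × 51.6 ≈ 138.95 minutes.

139 minutes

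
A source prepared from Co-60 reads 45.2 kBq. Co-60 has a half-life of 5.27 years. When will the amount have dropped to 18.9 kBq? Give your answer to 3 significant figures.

6.63 years

Fraction remaining = 18.9/45.2 ≈ 0.41814.
n = log₂(45.2/18.9) = ln(2.3915)/ln 2 ≈ 1.2579 half-lives.
t = n × t½ = 1.2579 × 5.27 ≈ 6.6293 years.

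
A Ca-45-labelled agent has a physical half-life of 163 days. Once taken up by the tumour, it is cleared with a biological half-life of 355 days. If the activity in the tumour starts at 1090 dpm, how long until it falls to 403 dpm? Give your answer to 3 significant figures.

160 days

1/t_eff = 1/t_phys + 1/t_biol = 1/163 + 1/355 = 0.0089519 per day.
t_eff = 163 × 355 / (163 + 355) ≈ 111.71 days.
n = log₂(1090/403) ≈ 1.4355; t = 1.4355 × 111.71 ≈ 160.35 days.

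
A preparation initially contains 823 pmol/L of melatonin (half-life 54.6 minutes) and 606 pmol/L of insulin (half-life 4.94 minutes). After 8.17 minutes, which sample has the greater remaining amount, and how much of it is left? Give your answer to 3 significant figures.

melatonin: 823 × (1/2)^0.14963 ≈ 741.92 pmol/L.
insulin: 606 × (1/2)^1.6538 ≈ 192.58 pmol/L.
Melatonin has more remaining, at ≈ 741.92 pmol/L.

melatonin, 742 pmol/L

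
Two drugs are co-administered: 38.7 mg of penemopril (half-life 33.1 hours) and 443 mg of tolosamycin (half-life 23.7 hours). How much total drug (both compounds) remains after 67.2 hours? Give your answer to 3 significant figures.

penemopril: 38.7 × (1/2)^(67.2/33.1) = 38.7 × (1/2)^2.0302 ≈ 9.4745 mg.
tolosamycin: 443 × (1/2)^(67.2/23.7) = 443 × (1/2)^2.8354 ≈ 62.066 mg.
Total = 9.4745 + 62.066 ≈ 71.54 mg.

71.5 mg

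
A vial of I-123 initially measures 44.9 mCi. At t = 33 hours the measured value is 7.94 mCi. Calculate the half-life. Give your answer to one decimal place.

13.2 hours

A/A₀ = 7.94/44.9 ≈ 0.17684.
n = log₂(5.6549) ≈ 2.4995 half-lives elapsed in 33 hours.
t½ = 33/2.4995 ≈ 13.203 hours.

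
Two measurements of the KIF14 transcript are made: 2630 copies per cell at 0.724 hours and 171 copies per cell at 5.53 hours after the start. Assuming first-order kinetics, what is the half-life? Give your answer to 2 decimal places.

1.22 hours

Over Δt = 5.53 − 0.724 = 4.806 hours, the level fell by a factor of 2630/171 ≈ 15.38.
n = log₂(15.38) ≈ 3.943 half-lives, so t½ = 4.806/3.943 ≈ 1.2189 hours.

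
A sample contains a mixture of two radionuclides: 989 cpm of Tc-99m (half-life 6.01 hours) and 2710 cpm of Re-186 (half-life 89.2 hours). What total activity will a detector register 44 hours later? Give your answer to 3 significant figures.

1930 cpm

Tc-99m: 989 × (1/2)^(44/6.01) = 989 × (1/2)^7.3211 ≈ 6.1847 cpm.
Re-186: 2710 × (1/2)^(44/89.2) = 2710 × (1/2)^0.49327 ≈ 1925.2 cpm.
Total = 6.1847 + 1925.2 ≈ 1931.4 cpm.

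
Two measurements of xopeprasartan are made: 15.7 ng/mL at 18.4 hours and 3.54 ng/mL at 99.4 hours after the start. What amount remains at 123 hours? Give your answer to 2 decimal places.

Over Δt = 99.4 − 18.4 = 81 hours, the level fell by a factor of 15.7/3.54 ≈ 4.435.
n = log₂(4.435) ≈ 2.1489 half-lives, so t½ = 81/2.1489 ≈ 37.693 hours.
From t = 99.4 to t = 123: 3.54 × (1/2)^((123−99.4)/37.693) ≈ 2.2936 ng/mL.

2.29 ng/mL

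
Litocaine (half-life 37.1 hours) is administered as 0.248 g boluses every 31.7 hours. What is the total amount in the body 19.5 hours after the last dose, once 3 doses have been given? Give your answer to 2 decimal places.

0.32 g

The 3 doses were given 82.9, 51.2, 19.5 hours ago.
Total = 0.248·(1/2)^(82.9/37.1) + 0.248·(1/2)^(51.2/37.1) + 0.248·(1/2)^(19.5/37.1)
      = 0.052699 + 0.095283 + 0.17228 ≈ 0.32026 g.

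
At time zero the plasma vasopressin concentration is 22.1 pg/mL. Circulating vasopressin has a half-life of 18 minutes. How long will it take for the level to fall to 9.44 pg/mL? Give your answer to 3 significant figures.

22.1 minutes

Fraction remaining = 9.44/22.1 ≈ 0.42715.
n = log₂(22.1/9.44) = ln(2.3411)/ln 2 ≈ 1.2272 half-lives.
t = n × t½ = 1.2272 × 18 ≈ 22.089 minutes.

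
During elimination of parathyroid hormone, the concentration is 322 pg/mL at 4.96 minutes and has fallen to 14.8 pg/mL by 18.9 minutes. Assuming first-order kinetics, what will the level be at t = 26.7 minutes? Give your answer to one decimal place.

2.6 pg/mL

Over Δt = 18.9 − 4.96 = 13.94 minutes, the level fell by a factor of 322/14.8 ≈ 21.757.
n = log₂(21.757) ≈ 4.4434 half-lives, so t½ = 13.94/4.4434 ≈ 3.1372 minutes.
From t = 18.9 to t = 26.7: 14.8 × (1/2)^((26.7−18.9)/3.1372) ≈ 2.6413 pg/mL.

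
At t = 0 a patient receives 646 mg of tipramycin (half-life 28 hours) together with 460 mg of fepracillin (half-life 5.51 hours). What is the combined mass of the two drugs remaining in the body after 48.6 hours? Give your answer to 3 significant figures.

195 mg

tipramycin: 646 × (1/2)^(48.6/28) = 646 × (1/2)^1.7357 ≈ 193.97 mg.
fepracillin: 460 × (1/2)^(48.6/5.51) = 460 × (1/2)^8.8203 ≈ 1.0176 mg.
Total = 193.97 + 1.0176 ≈ 194.99 mg.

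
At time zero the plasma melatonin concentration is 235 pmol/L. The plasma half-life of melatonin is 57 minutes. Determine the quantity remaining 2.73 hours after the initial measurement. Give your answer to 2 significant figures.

Convert the elapsed time: 2.73 hours = 163.8 minutes.
Number of half-lives: n = 163.8/57 ≈ 2.8737.
Remaining = 235 × (1/2)^2.8737 = 235 × 0.13644 ≈ 32.063 pmol/L.

32 pmol/L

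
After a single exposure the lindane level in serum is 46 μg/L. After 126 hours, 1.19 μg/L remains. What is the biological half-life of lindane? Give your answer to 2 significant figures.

24 hours

A/A₀ = 1.19/46 ≈ 0.02587.
n = log₂(38.655) ≈ 5.2726 half-lives elapsed in 126 hours.
t½ = 126/5.2726 ≈ 23.897 hours.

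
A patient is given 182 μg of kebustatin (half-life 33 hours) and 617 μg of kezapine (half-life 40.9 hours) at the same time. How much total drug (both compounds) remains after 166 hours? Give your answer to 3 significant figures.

42.6 μg

kebustatin: 182 × (1/2)^(166/33) = 182 × (1/2)^5.0303 ≈ 5.5693 μg.
kezapine: 617 × (1/2)^(166/40.9) = 617 × (1/2)^4.0587 ≈ 37.025 μg.
Total = 5.5693 + 37.025 ≈ 42.595 μg.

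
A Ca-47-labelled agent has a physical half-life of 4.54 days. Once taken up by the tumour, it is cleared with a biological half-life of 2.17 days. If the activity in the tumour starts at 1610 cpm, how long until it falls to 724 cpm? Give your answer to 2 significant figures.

1.7 days

1/t_eff = 1/t_phys + 1/t_biol = 1/4.54 + 1/2.17 = 0.68109 per day.
t_eff = 4.54 × 2.17 / (4.54 + 2.17) ≈ 1.4682 days.
n = log₂(1610/724) ≈ 1.153; t = 1.153 × 1.4682 ≈ 1.6929 days.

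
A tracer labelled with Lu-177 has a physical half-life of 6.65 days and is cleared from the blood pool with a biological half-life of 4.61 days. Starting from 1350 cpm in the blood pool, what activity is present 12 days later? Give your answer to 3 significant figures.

63.6 cpm

1/t_eff = 1/t_phys + 1/t_biol = 1/6.65 + 1/4.61 = 0.3673 per day.
t_eff = 6.65 × 4.61 / (6.65 + 4.61) ≈ 2.7226 days.
Remaining = 1350 × (1/2)^(12/2.7226) = 1350 × (1/2)^4.4075 ≈ 63.611 cpm.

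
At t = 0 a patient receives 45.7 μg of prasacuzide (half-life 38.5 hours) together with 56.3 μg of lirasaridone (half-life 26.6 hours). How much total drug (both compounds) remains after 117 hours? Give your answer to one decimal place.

prasacuzide: 45.7 × (1/2)^(117/38.5) = 45.7 × (1/2)^3.039 ≈ 5.5603 μg.
lirasaridone: 56.3 × (1/2)^(117/26.6) = 56.3 × (1/2)^4.3985 ≈ 2.6695 μg.
Total = 5.5603 + 2.6695 ≈ 8.2298 μg.

8.2 μg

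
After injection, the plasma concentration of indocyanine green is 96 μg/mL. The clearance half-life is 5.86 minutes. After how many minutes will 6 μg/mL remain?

6/96 = 1/16, so 4 half-lives have elapsed.
t = 4 × 5.86 = 23.44 minutes.

23.44 minutes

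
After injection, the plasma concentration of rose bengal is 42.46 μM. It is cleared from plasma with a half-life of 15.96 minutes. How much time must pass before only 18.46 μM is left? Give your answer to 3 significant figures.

Fraction remaining = 18.46/42.46 ≈ 0.43476.
n = log₂(42.46/18.46) = ln(2.3001)/ln 2 ≈ 1.2017 half-lives.
t = n × t½ = 1.2017 × 15.96 ≈ 19.179 minutes.

19.2 minutes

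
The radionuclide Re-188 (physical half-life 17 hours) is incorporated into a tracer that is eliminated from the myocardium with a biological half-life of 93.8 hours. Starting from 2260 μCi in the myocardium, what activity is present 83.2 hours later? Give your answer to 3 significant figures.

1/t_eff = 1/t_phys + 1/t_biol = 1/17 + 1/93.8 = 0.069485 per hour.
t_eff = 17 × 93.8 / (17 + 93.8) ≈ 14.392 hours.
Remaining = 2260 × (1/2)^(83.2/14.392) = 2260 × (1/2)^5.7811 ≈ 41.098 μCi.

41.1 μCi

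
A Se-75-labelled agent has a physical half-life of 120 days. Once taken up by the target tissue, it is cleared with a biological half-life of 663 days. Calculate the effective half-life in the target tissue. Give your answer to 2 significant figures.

100 days

1/t_eff = 1/t_phys + 1/t_biol = 1/120 + 1/663 = 0.0098416 per day.
t_eff = 120 × 663 / (120 + 663) ≈ 101.61 days.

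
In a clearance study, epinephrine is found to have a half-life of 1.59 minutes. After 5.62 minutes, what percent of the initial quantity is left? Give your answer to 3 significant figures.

n = 5.62/1.59 ≈ 3.5346 half-lives.
Fraction remaining = (1/2)^3.5346 ≈ 0.086294, i.e. 8.6294%.

8.63%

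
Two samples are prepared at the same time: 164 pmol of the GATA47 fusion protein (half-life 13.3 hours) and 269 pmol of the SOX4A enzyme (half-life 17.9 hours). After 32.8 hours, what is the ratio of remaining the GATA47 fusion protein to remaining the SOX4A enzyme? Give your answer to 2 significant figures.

GATA47 fusion protein: 164 × (1/2)^(32.8/13.3) = 164 × (1/2)^2.4662 ≈ 29.679 pmol.
SOX4A enzyme: 269 × (1/2)^(32.8/17.9) = 269 × (1/2)^1.8324 ≈ 75.534 pmol.
Ratio ≈ 29.679 / 75.534 ≈ 0.39293.

0.39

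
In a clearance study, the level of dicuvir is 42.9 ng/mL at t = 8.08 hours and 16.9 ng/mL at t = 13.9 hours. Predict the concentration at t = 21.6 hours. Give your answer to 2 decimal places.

4.93 ng/mL

Over Δt = 13.9 − 8.08 = 5.82 hours, the level fell by a factor of 42.9/16.9 ≈ 2.5385.
n = log₂(2.5385) ≈ 1.344 half-lives, so t½ = 5.82/1.344 ≈ 4.3305 hours.
From t = 13.9 to t = 21.6: 16.9 × (1/2)^((21.6−13.9)/4.3305) ≈ 4.9275 ng/mL.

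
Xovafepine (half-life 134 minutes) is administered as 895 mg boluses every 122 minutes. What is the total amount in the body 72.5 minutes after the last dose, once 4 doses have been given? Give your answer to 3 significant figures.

1210 mg

The 4 doses were given 438.5, 316.5, 194.5, 72.5 minutes ago.
Total = 895·(1/2)^(438.5/134) + 895·(1/2)^(316.5/134) + 895·(1/2)^(194.5/134) + 895·(1/2)^(72.5/134)
      = 92.627 + 174.1 + 327.25 + 615.11 ≈ 1209.1 mg.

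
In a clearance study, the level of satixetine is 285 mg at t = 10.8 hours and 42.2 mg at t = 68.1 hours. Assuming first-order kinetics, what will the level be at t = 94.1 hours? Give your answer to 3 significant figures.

17.7 mg

Over Δt = 68.1 − 10.8 = 57.3 hours, the level fell by a factor of 285/42.2 ≈ 6.7536.
n = log₂(6.7536) ≈ 2.7556 half-lives, so t½ = 57.3/2.7556 ≈ 20.794 hours.
From t = 68.1 to t = 94.1: 42.2 × (1/2)^((94.1−68.1)/20.794) ≈ 17.738 mg.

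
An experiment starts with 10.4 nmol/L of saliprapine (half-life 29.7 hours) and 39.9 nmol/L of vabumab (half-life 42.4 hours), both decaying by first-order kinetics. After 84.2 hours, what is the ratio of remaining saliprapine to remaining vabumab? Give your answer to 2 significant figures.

0.14

saliprapine: 10.4 × (1/2)^(84.2/29.7) = 10.4 × (1/2)^2.835 ≈ 1.4575 nmol/L.
vabumab: 39.9 × (1/2)^(84.2/42.4) = 39.9 × (1/2)^1.9858 ≈ 10.073 nmol/L.
Ratio ≈ 1.4575 / 10.073 ≈ 0.14469.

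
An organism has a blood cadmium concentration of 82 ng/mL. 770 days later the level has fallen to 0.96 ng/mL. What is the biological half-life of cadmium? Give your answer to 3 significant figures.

A/A₀ = 0.96/82 ≈ 0.011707.
n = log₂(85.417) ≈ 6.4164 half-lives elapsed in 770 days.
t½ = 770/6.4164 ≈ 120 days.

120 days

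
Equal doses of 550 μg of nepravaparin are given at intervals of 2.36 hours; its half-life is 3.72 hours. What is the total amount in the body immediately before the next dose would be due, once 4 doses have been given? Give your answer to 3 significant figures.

The 4 doses were given 9.44, 7.08, 4.72, 2.36 hours ago.
Total = 550·(1/2)^(9.44/3.72) + 550·(1/2)^(7.08/3.72) + 550·(1/2)^(4.72/3.72) + 550·(1/2)^(2.36/3.72)
      = 94.724 + 147.04 + 228.25 + 354.31 ≈ 824.33 μg.

824 μg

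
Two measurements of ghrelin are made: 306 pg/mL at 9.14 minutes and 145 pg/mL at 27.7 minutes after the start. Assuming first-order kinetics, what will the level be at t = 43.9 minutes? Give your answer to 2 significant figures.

Over Δt = 27.7 − 9.14 = 18.56 minutes, the level fell by a factor of 306/145 ≈ 2.1103.
n = log₂(2.1103) ≈ 1.0775 half-lives, so t½ = 18.56/1.0775 ≈ 17.225 minutes.
From t = 27.7 to t = 43.9: 145 × (1/2)^((43.9−27.7)/17.225) ≈ 75.554 pg/mL.

76 pg/mL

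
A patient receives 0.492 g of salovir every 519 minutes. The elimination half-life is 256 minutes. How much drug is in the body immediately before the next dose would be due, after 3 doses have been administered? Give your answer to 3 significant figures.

0.158 g

The 3 doses were given 1557, 1038, 519 minutes ago.
Total = 0.492·(1/2)^(1557/256) + 0.492·(1/2)^(1038/256) + 0.492·(1/2)^(519/256)
      = 0.0072626 + 0.029606 + 0.12069 ≈ 0.15756 g.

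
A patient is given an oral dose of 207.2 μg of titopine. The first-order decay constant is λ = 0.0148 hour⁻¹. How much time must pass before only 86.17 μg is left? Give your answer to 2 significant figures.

59 hours

t½ = ln 2 / λ = 0.69315 / 0.0148 ≈ 46.834 hours.
Fraction remaining = 86.17/207.2 ≈ 0.41588.
n = log₂(207.2/86.17) = ln(2.4045)/ln 2 ≈ 1.2658 half-lives.
t = n × t½ = 1.2658 × 46.834 ≈ 59.281 hours.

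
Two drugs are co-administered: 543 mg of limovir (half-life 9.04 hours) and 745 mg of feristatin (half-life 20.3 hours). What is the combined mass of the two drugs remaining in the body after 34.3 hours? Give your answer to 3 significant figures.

limovir: 543 × (1/2)^(34.3/9.04) = 543 × (1/2)^3.7942 ≈ 39.14 mg.
feristatin: 745 × (1/2)^(34.3/20.3) = 745 × (1/2)^1.6897 ≈ 230.95 mg.
Total = 39.14 + 230.95 ≈ 270.09 mg.

270 mg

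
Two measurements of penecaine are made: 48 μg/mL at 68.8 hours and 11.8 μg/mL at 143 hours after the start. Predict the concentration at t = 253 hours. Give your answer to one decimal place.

Over Δt = 143 − 68.8 = 74.2 hours, the level fell by a factor of 48/11.8 ≈ 4.0678.
n = log₂(4.0678) ≈ 2.0242 half-lives, so t½ = 74.2/2.0242 ≈ 36.656 hours.
From t = 143 to t = 253: 11.8 × (1/2)^((253−143)/36.656) ≈ 1.4741 μg/mL.

1.5 μg/mL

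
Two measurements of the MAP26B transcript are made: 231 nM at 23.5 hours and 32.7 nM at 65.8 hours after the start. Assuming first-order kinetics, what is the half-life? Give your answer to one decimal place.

Over Δt = 65.8 − 23.5 = 42.3 hours, the level fell by a factor of 231/32.7 ≈ 7.0642.
n = log₂(7.0642) ≈ 2.8205 half-lives, so t½ = 42.3/2.8205 ≈ 14.997 hours.

15.0 hours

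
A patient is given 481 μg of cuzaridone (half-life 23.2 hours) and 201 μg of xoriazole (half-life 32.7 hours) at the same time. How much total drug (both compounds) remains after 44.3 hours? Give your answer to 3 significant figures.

207 μg

cuzaridone: 481 × (1/2)^(44.3/23.2) = 481 × (1/2)^1.9095 ≈ 128.04 μg.
xoriazole: 201 × (1/2)^(44.3/32.7) = 201 × (1/2)^1.3547 ≈ 78.592 μg.
Total = 128.04 + 78.592 ≈ 206.63 μg.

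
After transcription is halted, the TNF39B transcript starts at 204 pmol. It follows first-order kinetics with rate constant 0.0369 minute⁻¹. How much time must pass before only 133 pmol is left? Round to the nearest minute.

t½ = ln 2 / λ = 0.69315 / 0.0369 ≈ 18.784 minutes.
Fraction remaining = 133/204 ≈ 0.65196.
n = log₂(204/133) = ln(1.5338)/ln 2 ≈ 0.61714 half-lives.
t = n × t½ = 0.61714 × 18.784 ≈ 11.593 minutes.

12 minutes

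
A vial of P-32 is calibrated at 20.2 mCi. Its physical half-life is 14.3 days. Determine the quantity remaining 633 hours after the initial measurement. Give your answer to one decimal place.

5.6 mCi

Convert the elapsed time: 633 hours = 26.375 days.
Number of half-lives: n = 26.375/14.3 ≈ 1.8444.
Remaining = 20.2 × (1/2)^1.8444 = 20.2 × 0.27847 ≈ 5.6251 mCi.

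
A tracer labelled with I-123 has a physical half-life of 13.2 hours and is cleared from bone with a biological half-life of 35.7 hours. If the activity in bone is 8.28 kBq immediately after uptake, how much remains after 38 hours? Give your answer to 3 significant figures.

1/t_eff = 1/t_phys + 1/t_biol = 1/13.2 + 1/35.7 = 0.10377 per hour.
t_eff = 13.2 × 35.7 / (13.2 + 35.7) ≈ 9.6368 hours.
Remaining = 8.28 × (1/2)^(38/9.6368) = 8.28 × (1/2)^3.9432 ≈ 0.53828 kBq.

0.538 kBq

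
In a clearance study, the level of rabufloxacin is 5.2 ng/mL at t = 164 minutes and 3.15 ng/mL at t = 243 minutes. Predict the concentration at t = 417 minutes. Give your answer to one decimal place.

Over Δt = 243 − 164 = 79 minutes, the level fell by a factor of 5.2/3.15 ≈ 1.6508.
n = log₂(1.6508) ≈ 0.72316 half-lives, so t½ = 79/0.72316 ≈ 109.24 minutes.
From t = 243 to t = 417: 3.15 × (1/2)^((417−243)/109.24) ≈ 1.0443 ng/mL.

1.0 ng/mL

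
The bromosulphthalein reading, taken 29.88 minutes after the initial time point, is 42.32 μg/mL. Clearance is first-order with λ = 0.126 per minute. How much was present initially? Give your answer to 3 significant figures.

1830 μg/mL

t½ = ln 2 / λ = 0.69315 / 0.126 ≈ 5.5012 minutes.
Number of half-lives elapsed: n = 29.88/5.5012 ≈ 5.4316.
A₀ = A × 2^n = 42.32 × 2^5.4316 = 42.32 × 43.159 ≈ 1826.5 μg/mL.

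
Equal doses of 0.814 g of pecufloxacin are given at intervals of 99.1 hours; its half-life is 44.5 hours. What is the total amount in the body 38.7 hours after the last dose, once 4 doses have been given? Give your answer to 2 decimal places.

0.57 g

The 4 doses were given 336, 236.9, 137.8, 38.7 hours ago.
Total = 0.814·(1/2)^(336/44.5) + 0.814·(1/2)^(236.9/44.5) + 0.814·(1/2)^(137.8/44.5) + 0.814·(1/2)^(38.7/44.5)
      = 0.0043419 + 0.020326 + 0.095158 + 0.44548 ≈ 0.56531 g.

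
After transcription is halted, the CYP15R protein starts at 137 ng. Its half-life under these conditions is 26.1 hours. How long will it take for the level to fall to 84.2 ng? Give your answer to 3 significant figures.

18.3 hours

Fraction remaining = 84.2/137 ≈ 0.6146.
n = log₂(137/84.2) = ln(1.6271)/ln 2 ≈ 0.70228 half-lives.
t = n × t½ = 0.70228 × 26.1 ≈ 18.33 hours.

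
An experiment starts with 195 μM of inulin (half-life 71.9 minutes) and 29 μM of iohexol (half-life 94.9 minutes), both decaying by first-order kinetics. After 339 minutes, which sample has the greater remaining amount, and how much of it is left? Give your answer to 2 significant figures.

inulin, 7.4 μM

inulin: 195 × (1/2)^4.7149 ≈ 7.4253 μM.
iohexol: 29 × (1/2)^3.5722 ≈ 2.4382 μM.
Inulin has more remaining, at ≈ 7.4253 μM.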